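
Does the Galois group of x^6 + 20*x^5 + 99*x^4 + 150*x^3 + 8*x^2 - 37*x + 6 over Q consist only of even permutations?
Yes

The polynomial is irreducible of degree 6 over Q. Its discriminant is 1770264843169 = 1330513^2, a perfect square. A Galois group lies in the alternating group exactly when the discriminant is a square in Q, so the Galois group (PSL(2,5)) is contained in A_6.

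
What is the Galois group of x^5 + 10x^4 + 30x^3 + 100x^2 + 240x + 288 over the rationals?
D_5

The polynomial f is an irreducible quintic over Q, so G = Gal(f/Q) is a transitive subgroup of S_5: one of C_5 (5T1, order 5), D_5 (5T2, order 10), F_20 (5T3, order 20), A_5 (5T4, order 60) or S_5 (5T5, order 120). The discriminant of f is 23040000000000 = 4800000^2, a perfect square, so G is contained in A_5. The transitive groups of degree 5 contained in A_5 are: C_5 (5T1, order 5), D_5 (5T2, order 10), A_5 (5T4, order 60). By Dedekind's theorem, for a prime p not dividing disc(f) the degrees of the irreducible factors of f mod p form the cycle type of an element of G. Factoring f modulo the 23 such primes p <= 101 (skipping 2, 3, 5, which divide the discriminant), each new pattern first appears at: mod 7: f = (x^5 + 3x^4 + 2x^3 + 2x^2 + 2x + 1), pattern 5; mod 17: f = (x + 4)(x^2 + x + 6)(x^2 + 5x + 12), pattern 2+2+1. No other pattern occurs in this range, so the set of observed cycle types is {5, 2+2+1}. The candidates containing elements of all these cycle types are D_5 (5T2) of order 10, A_5 (5T4) of order 60; the others are excluded. The observed types are precisely the cycle types that occur in D_5 (5T2) (apart from the identity). Each of the other remaining candidates has further cycle types, and by the Chebotarev density theorem the matching factorization patterns would occur for a proportion of primes equal to their share of the group: A_5 (5T4) additionally contains elements of type 3+1+1 (20 of its 60 elements, about 33% of primes). None of the 23 primes tested shows any such pattern (for each of these groups the chance of that is below 10^-4), which rules them out. Hence G = D_5 (5T2), of order 10.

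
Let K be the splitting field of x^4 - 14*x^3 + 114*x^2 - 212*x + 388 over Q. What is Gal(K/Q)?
V_4 (also written V4)

The polynomial is an irreducible quartic over Q and its discriminant is 99179645184 = 314928^2, a perfect square, so the Galois group is contained in A_4. The resolvent cubic y^3 - 114*y^2 + 1416*y + 55936 splits completely over Q, which gives the Klein four-group V_4.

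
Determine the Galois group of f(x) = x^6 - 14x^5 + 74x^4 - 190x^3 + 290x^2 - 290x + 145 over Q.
The polynomial f is an irreducible sextic over Q, so G = Gal(f/Q) is one of the 16 transitive subgroups 6T1, ..., 6T16 of S_6. The discriminant of f is 90962560000 = 301600^2, a perfect square, so G is contained in A_6. The transitive groups of degree 6 contained in A_6 are: A_4 (6T4, order 12), S_4 (6T7, order 24), (C_3 x C_3) : C_4 (6T10, order 36), PSL(2,5) (6T12, order 60), A_6 (6T15, order 360). By Dedekind's theorem, for a prime p not dividing disc(f) the degrees of the irreducible factors of f mod p form the cycle type of an element of G. Factoring f modulo the 19 such primes p <= 83 (skipping 2, 5, 13, 29, which divide the discriminant), each new pattern first appears at: mod 3: f = (x^2 + 1)(x^4 + x^3 + x^2 + x + 1), pattern 4+2; mod 11: f = (x^3 + x^2 + 5x + 6)(x^3 + 7x^2 + 7x + 4), pattern 3+3; mod 19: f = (x + 13)(x + 16)(x^2 + 16x + 14)(x^2 + 17x + 10), pattern 2+2+1+1; mod 61: f = (x + 12)(x + 22)(x + 29)(x^3 + 45x^2 + 15x + 46), pattern 3+1+1+1. No other pattern occurs in this range, so the set of observed cycle types is {4+2, 3+3, 2+2+1+1, 3+1+1+1}. The candidates containing elements of all these cycle types are (C_3 x C_3) : C_4 (6T10) of order 36, A_6 (6T15) of order 360; the others are excluded. The observed types are precisely the cycle types that occur in (C_3 x C_3) : C_4 (6T10) (apart from the identity). Each of the other remaining candidates has further cycle types, and by the Chebotarev density theorem the matching factorization patterns would occur for a proportion of primes equal to their share of the group: A_6 (6T15) additionally contains elements of type 5+1 (144 of its 360 elements, about 40% of primes). None of the 19 primes tested shows any such pattern (for each of these groups the chance of that is below 10^-4), which rules them out. Hence G = (C_3 x C_3) : C_4 (6T10), of order 36.

(C_3 x C_3) : C_4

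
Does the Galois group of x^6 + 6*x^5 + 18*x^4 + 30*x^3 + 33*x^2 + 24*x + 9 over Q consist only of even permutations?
The polynomial is irreducible of degree 6 over Q. Its discriminant is -16003008, which is not a perfect square. A Galois group lies in the alternating group exactly when the discriminant is a square in Q, so the Galois group (PGL(2,5)) is not contained in A_6.

No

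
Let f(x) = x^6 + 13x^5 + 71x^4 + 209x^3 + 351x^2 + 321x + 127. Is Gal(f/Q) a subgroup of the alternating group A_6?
No

The polynomial is irreducible of degree 6 over Q. Its discriminant is -16807, which is not a perfect square. A Galois group lies in the alternating group exactly when the discriminant is a square in Q, so the Galois group (C_6) is not contained in A_6.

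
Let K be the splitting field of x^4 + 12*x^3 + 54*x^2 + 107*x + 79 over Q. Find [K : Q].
The degree of the splitting field over Q equals the order of the Galois group, so first determine the group. The polynomial is an irreducible quartic over Q and its discriminant is 229, which is not a perfect square, so the Galois group is not contained in A_4. The resolvent cubic y^3 - 54*y^2 + 968*y - 5761 is irreducible over Q. An irreducible resolvent with non-square discriminant gives S_4. The Galois group S_4 (4T5) has order 24, so the splitting field has degree 24 over Q.

24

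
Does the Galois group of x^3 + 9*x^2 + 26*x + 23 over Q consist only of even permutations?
No

The polynomial is irreducible of degree 3 over Q. Its discriminant is -23, which is not a perfect square. A Galois group lies in the alternating group exactly when the discriminant is a square in Q, so the Galois group (S_3) is not contained in A_3.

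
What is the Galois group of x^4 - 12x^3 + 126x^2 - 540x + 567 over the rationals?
D_4 (order 8)

The polynomial is an irreducible quartic over Q and its discriminant is -88159684608, which is not a perfect square, so the Galois group is not contained in A_4. The resolvent cubic y^3 - 126*y^2 + 4212*y - 87480 has exactly one rational root, so the Galois group is C_4 or D_4. The quartic remains irreducible over Q(sqrt(disc)), so the group is D_4.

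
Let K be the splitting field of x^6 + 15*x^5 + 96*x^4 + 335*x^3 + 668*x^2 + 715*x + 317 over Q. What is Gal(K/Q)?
The polynomial f is an irreducible sextic over Q, so G = Gal(f/Q) is one of the 16 transitive subgroups 6T1, ..., 6T16 of S_6. The discriminant of f is 810448, which is not a perfect square, so G is not contained in A_6. The transitive groups of degree 6 not contained in A_6 are: C_6 (6T1, order 6), S_3 (6T2, order 6), D_6 (6T3, order 12), C_3 x S_3 (6T5, order 18), A_4 x C_2 (6T6, order 24), S_4 (6T8, order 24), S_3 x S_3 (6T9, order 36), S_4 x C_2 (6T11, order 48), (S_3 x S_3) : C_2 (6T13, order 72), PGL(2,5) (6T14, order 120), S_6 (6T16, order 720). By Dedekind's theorem, for a prime p not dividing disc(f) the degrees of the irreducible factors of f mod p form the cycle type of an element of G. Factoring f modulo the 22 such primes p <= 89 (skipping 2, 37, which divide the discriminant), each new pattern first appears at: mod 3: f = (x^3 + x^2 + x + 2)(x^3 + 2x^2 + 1), pattern 3+3; mod 5: f = (x^2 + 3)(x^2 + x + 2)(x^2 + 4x + 2), pattern 2+2+2; mod 17: f = (x + 1)(x + 4)(x^4 + 10x^3 + 8x^2 + 7), pattern 4+1+1; mod 67: f = (x + 7)(x + 65)(x^2 + 5x + 46)(x^2 + 5x + 56), pattern 2+2+1+1. No other pattern occurs in this range, so the set of observed cycle types is {3+3, 2+2+2, 4+1+1, 2+2+1+1}. The candidates containing elements of all these cycle types are S_4 (6T8) of order 24, S_4 x C_2 (6T11) of order 48, PGL(2,5) (6T14) of order 120, S_6 (6T16) of order 720; the others are excluded. The observed types are precisely the cycle types that occur in S_4 (6T8) (apart from the identity). Each of the other remaining candidates has further cycle types, and by the Chebotarev density theorem the matching factorization patterns would occur for a proportion of primes equal to their share of the group: S_4 x C_2 (6T11) additionally contains elements of type 6, 4+2, 2+1+1+1+1 (17 of its 48 elements, about 35% of primes); PGL(2,5) (6T14) additionally contains elements of type 6, 5+1 (44 of its 120 elements, about 37% of primes); S_6 (6T16) additionally contains elements of type 6, 5+1, 4+2, 3+2+1, 3+1+1+1, 2+1+1+1+1 (529 of its 720 elements, about 73% of primes). None of the 22 primes tested shows any such pattern (for each of these groups the chance of that is below 10^-4), which rules them out. Hence G = S_4 (6T8), of order 24.

S_4 (order 24)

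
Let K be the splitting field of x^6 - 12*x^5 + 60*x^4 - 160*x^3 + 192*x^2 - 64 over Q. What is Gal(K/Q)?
The polynomial f is an irreducible sextic over Q, so G = Gal(f/Q) is one of the 16 transitive subgroups 6T1, ..., 6T16 of S_6. The discriminant of f is -450868486864896, which is not a perfect square, so G is not contained in A_6. The transitive groups of degree 6 not contained in A_6 are: C_6 (6T1, order 6), S_3 (6T2, order 6), D_6 (6T3, order 12), C_3 x S_3 (6T5, order 18), A_4 x C_2 (6T6, order 24), S_4 (6T8, order 24), S_3 x S_3 (6T9, order 36), S_4 x C_2 (6T11, order 48), (S_3 x S_3) : C_2 (6T13, order 72), PGL(2,5) (6T14, order 120), S_6 (6T16, order 720). By Dedekind's theorem, for a prime p not dividing disc(f) the degrees of the irreducible factors of f mod p form the cycle type of an element of G. Factoring f modulo the 33 such primes p <= 149 (skipping 2, 3, which divide the discriminant), each new pattern first appears at: mod 5: f = (x^3 + x + 1)(x^3 + 3x^2 + 4x + 1), pattern 3+3; mod 7: f = (x^6 + 2x^5 + 4x^4 + x^3 + 3x^2 + 6), pattern 6; mod 17: f = (x + 14)(x + 16)(x^2 + 13x + 10)(x^2 + 13x + 16), pattern 2+2+1+1; mod 19: f = (x + 1)(x + 4)(x + 11)(x + 14)(x^2 + 15x + 11), pattern 2+1+1+1+1; mod 71: f = (x^2 + 67x + 33)(x^2 + 67x + 53)(x^2 + 67x + 68), pattern 2+2+2. No other pattern occurs in this range, so the set of observed cycle types is {3+3, 6, 2+2+1+1, 2+1+1+1+1, 2+2+2}. The candidates containing elements of all these cycle types are A_4 x C_2 (6T6) of order 24, S_4 x C_2 (6T11) of order 48, (S_3 x S_3) : C_2 (6T13) of order 72, S_6 (6T16) of order 720; the others are excluded. The observed types are precisely the cycle types that occur in A_4 x C_2 (6T6) (apart from the identity). Each of the other remaining candidates has further cycle types, and by the Chebotarev density theorem the matching factorization patterns would occur for a proportion of primes equal to their share of the group: S_4 x C_2 (6T11) additionally contains elements of type 4+2, 4+1+1 (12 of its 48 elements, about 25% of primes); (S_3 x S_3) : C_2 (6T13) additionally contains elements of type 4+2, 3+2+1, 3+1+1+1 (34 of its 72 elements, about 47% of primes); S_6 (6T16) additionally contains elements of type 5+1, 4+2, 4+1+1, 3+2+1, 3+1+1+1 (484 of its 720 elements, about 67% of primes). None of the 33 primes tested shows any such pattern (for each of these groups the chance of that is below 10^-4), which rules them out. Hence G = A_4 x C_2 (6T6), of order 24.

6T6: A_4 x C_2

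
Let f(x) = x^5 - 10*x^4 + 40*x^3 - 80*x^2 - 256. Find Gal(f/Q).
D_5 (also written D5)

The polynomial f is an irreducible quintic over Q, so G = Gal(f/Q) is a transitive subgroup of S_5: one of C_5 (5T1, order 5), D_5 (5T2, order 10), F_20 (5T3, order 20), A_5 (5T4, order 60) or S_5 (5T5, order 120). The discriminant of f is 67108864000000 = 8192000^2, a perfect square, so G is contained in A_5. The transitive groups of degree 5 contained in A_5 are: C_5 (5T1, order 5), D_5 (5T2, order 10), A_5 (5T4, order 60). By Dedekind's theorem, for a prime p not dividing disc(f) the degrees of the irreducible factors of f mod p form the cycle type of an element of G. Factoring f modulo the 23 such primes p <= 97 (skipping 2, 5, which divide the discriminant), each new pattern first appears at: mod 3: f = (x + 1)(x^2 + 1)(x^2 + x + 2), pattern 2+2+1; mod 7: f = (x^5 + 4x^4 + 5x^3 + 4x^2 + 3), pattern 5. No other pattern occurs in this range, so the set of observed cycle types is {2+2+1, 5}. The candidates containing elements of all these cycle types are D_5 (5T2) of order 10, A_5 (5T4) of order 60; the others are excluded. The observed types are precisely the cycle types that occur in D_5 (5T2) (apart from the identity). Each of the other remaining candidates has further cycle types, and by the Chebotarev density theorem the matching factorization patterns would occur for a proportion of primes equal to their share of the group: A_5 (5T4) additionally contains elements of type 3+1+1 (20 of its 60 elements, about 33% of primes). None of the 23 primes tested shows any such pattern (for each of these groups the chance of that is below 10^-4), which rules them out. Hence G = D_5 (5T2), of order 10.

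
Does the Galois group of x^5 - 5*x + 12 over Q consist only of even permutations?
The polynomial is irreducible of degree 5 over Q. Its discriminant is 64000000 = 8000^2, a perfect square. A Galois group lies in the alternating group exactly when the discriminant is a square in Q, so the Galois group (D_5) is contained in A_5.

Yes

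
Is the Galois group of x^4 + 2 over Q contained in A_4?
The polynomial is irreducible of degree 4 over Q. Its discriminant is 2048, which is not a perfect square. A Galois group lies in the alternating group exactly when the discriminant is a square in Q, so the Galois group (D_4) is not contained in A_4.

No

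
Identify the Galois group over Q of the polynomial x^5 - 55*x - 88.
The polynomial f is an irreducible quintic over Q, so G = Gal(f/Q) is a transitive subgroup of S_5: one of C_5 (5T1, order 5), D_5 (5T2, order 10), F_20 (5T3, order 20), A_5 (5T4, order 60) or S_5 (5T5, order 120). The discriminant of f is 58564000000 = 242000^2, a perfect square, so G is contained in A_5. The transitive groups of degree 5 contained in A_5 are: C_5 (5T1, order 5), D_5 (5T2, order 10), A_5 (5T4, order 60). By Dedekind's theorem, for a prime p not dividing disc(f) the degrees of the irreducible factors of f mod p form the cycle type of an element of G. Factoring f modulo the 3 such primes p <= 13 (skipping 2, 5, 11, which divide the discriminant), each new pattern first appears at: mod 3: f = (x^5 + 2x + 2), pattern 5; mod 13: f = (x + 5)(x + 7)(x^3 + x^2 + 5x + 9), pattern 3+1+1. No other pattern occurs in this range, so the set of observed cycle types is {5, 3+1+1}. Among the candidates above, the only group containing elements of all these cycle types is A_5 (5T4) — each of C_5 (5T1), D_5 (5T2) lacks at least one of them. Hence G = A_5 (5T4), of order 60.

A_5 (order 60)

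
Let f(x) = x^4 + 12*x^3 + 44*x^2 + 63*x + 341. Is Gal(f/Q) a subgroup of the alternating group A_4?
The polynomial is irreducible of degree 4 over Q. Its discriminant is 6022185125, which is not a perfect square. A Galois group lies in the alternating group exactly when the discriminant is a square in Q, so the Galois group (C_4) is not contained in A_4.

No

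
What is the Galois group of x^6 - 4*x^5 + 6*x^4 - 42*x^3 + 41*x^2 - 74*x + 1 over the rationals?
The polynomial f is an irreducible sextic over Q, so G = Gal(f/Q) is one of the 16 transitive subgroups 6T1, ..., 6T16 of S_6. The discriminant of f is 1728393484898304 = 41573952^2, a perfect square, so G is contained in A_6. The transitive groups of degree 6 contained in A_6 are: A_4 (6T4, order 12), S_4 (6T7, order 24), (C_3 x C_3) : C_4 (6T10, order 36), PSL(2,5) (6T12, order 60), A_6 (6T15, order 360). By Dedekind's theorem, for a prime p not dividing disc(f) the degrees of the irreducible factors of f mod p form the cycle type of an element of G. Factoring f modulo the 33 such primes p <= 151 (skipping 2, 3, 7, which divide the discriminant), each new pattern first appears at: mod 5: f = (x^3 + x + 1)(x^3 + x^2 + 1), pattern 3+3; mod 13: f = (x + 1)(x + 3)(x^2 + 8x + 10)(x^2 + 10x + 10), pattern 2+2+1+1. No other pattern occurs in this range, so the set of observed cycle types is {3+3, 2+2+1+1}. The candidates containing elements of all these cycle types are A_4 (6T4) of order 12, S_4 (6T7) of order 24, (C_3 x C_3) : C_4 (6T10) of order 36, PSL(2,5) (6T12) of order 60, A_6 (6T15) of order 360; the others are excluded. The observed types are precisely the cycle types that occur in A_4 (6T4) (apart from the identity). Each of the other remaining candidates has further cycle types, and by the Chebotarev density theorem the matching factorization patterns would occur for a proportion of primes equal to their share of the group: S_4 (6T7) additionally contains elements of type 4+2 (6 of its 24 elements, about 25% of primes); (C_3 x C_3) : C_4 (6T10) additionally contains elements of type 4+2, 3+1+1+1 (22 of its 36 elements, about 61% of primes); PSL(2,5) (6T12) additionally contains elements of type 5+1 (24 of its 60 elements, about 40% of primes); A_6 (6T15) additionally contains elements of type 5+1, 4+2, 3+1+1+1 (274 of its 360 elements, about 76% of primes). None of the 33 primes tested shows any such pattern (for each of these groups the chance of that is below 10^-4), which rules them out. Hence G = A_4 (6T4), of order 12.

A_4 (also written A4)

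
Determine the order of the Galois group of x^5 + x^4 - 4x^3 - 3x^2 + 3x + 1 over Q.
The degree of the splitting field over Q equals the order of the Galois group, so first determine the group. The polynomial f is an irreducible quintic over Q, so G = Gal(f/Q) is a transitive subgroup of S_5: one of C_5 (5T1, order 5), D_5 (5T2, order 10), F_20 (5T3, order 20), A_5 (5T4, order 60) or S_5 (5T5, order 120). The discriminant of f is 14641 = 121^2, a perfect square, so G is contained in A_5. The transitive groups of degree 5 contained in A_5 are: C_5 (5T1, order 5), D_5 (5T2, order 10), A_5 (5T4, order 60). By Dedekind's theorem, for a prime p not dividing disc(f) the degrees of the irreducible factors of f mod p form the cycle type of an element of G. Factoring f modulo the 14 such primes p <= 47 (skipping 11, which divides the discriminant), each new pattern first appears at: mod 2: f = (x^5 + x^4 + x^2 + x + 1), pattern 5; mod 23: f = (x + 9)(x + 12)(x + 13)(x + 17)(x + 19), pattern 1+1+1+1+1. No other pattern occurs in this range, so the set of observed cycle types is {5, 1+1+1+1+1}. The candidates containing elements of all these cycle types are C_5 (5T1) of order 5, D_5 (5T2) of order 10, A_5 (5T4) of order 60; the others are excluded. The observed types are precisely the cycle types that occur in C_5 (5T1). Each of the other remaining candidates has further cycle types, and by the Chebotarev density theorem the matching factorization patterns would occur for a proportion of primes equal to their share of the group: D_5 (5T2) additionally contains elements of type 2+2+1 (5 of its 10 elements, about 50% of primes); A_5 (5T4) additionally contains elements of type 3+1+1, 2+2+1 (35 of its 60 elements, about 58% of primes). None of the 14 primes tested shows any such pattern (for each of these groups the chance of that is below 10^-4), which rules them out. Hence G = C_5 (5T1), of order 5. The Galois group C_5 (5T1) has order 5, so the splitting field has degree 5 over Q.

5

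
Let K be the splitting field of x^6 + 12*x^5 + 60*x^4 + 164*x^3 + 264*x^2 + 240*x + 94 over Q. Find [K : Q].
36

The degree of the splitting field over Q equals the order of the Galois group, so first determine the group. The polynomial f is an irreducible sextic over Q, so G = Gal(f/Q) is one of the 16 transitive subgroups 6T1, ..., 6T16 of S_6. The discriminant of f is 40310784, which is not a perfect square, so G is not contained in A_6. The transitive groups of degree 6 not contained in A_6 are: C_6 (6T1, order 6), S_3 (6T2, order 6), D_6 (6T3, order 12), C_3 x S_3 (6T5, order 18), A_4 x C_2 (6T6, order 24), S_4 (6T8, order 24), S_3 x S_3 (6T9, order 36), S_4 x C_2 (6T11, order 48), (S_3 x S_3) : C_2 (6T13, order 72), PGL(2,5) (6T14, order 120), S_6 (6T16, order 720). By Dedekind's theorem, for a prime p not dividing disc(f) the degrees of the irreducible factors of f mod p form the cycle type of an element of G. Factoring f modulo the 14 such primes p <= 53 (skipping 2, 3, which divide the discriminant), each new pattern first appears at: mod 5: f = (x + 3)(x + 4)(x^2 + 2x + 4)(x^2 + 3x + 3), pattern 2+2+1+1; mod 7: f = (x^6 + 5x^5 + 4x^4 + 3x^3 + 5x^2 + 2x + 3), pattern 6; mod 19: f = (x + 6)(x + 8)(x + 11)(x^3 + 6x^2 + 12x + 5), pattern 3+1+1+1; mod 31: f = (x^2 + 6x + 19)(x^2 + 14x + 20)(x^2 + 23x + 4), pattern 2+2+2; mod 43: f = (x^3 + 6x^2 + 12x + 3)(x^3 + 6x^2 + 12x + 17), pattern 3+3. No other pattern occurs in this range, so the set of observed cycle types is {2+2+1+1, 6, 3+1+1+1, 2+2+2, 3+3}. The candidates containing elements of all these cycle types are S_3 x S_3 (6T9) of order 36, (S_3 x S_3) : C_2 (6T13) of order 72, S_6 (6T16) of order 720; the others are excluded. The observed types are precisely the cycle types that occur in S_3 x S_3 (6T9) (apart from the identity). Each of the other remaining candidates has further cycle types, and by the Chebotarev density theorem the matching factorization patterns would occur for a proportion of primes equal to their share of the group: (S_3 x S_3) : C_2 (6T13) additionally contains elements of type 4+2, 3+2+1, 2+1+1+1+1 (36 of its 72 elements, about 50% of primes); S_6 (6T16) additionally contains elements of type 5+1, 4+2, 4+1+1, 3+2+1, 2+1+1+1+1 (459 of its 720 elements, about 64% of primes). None of the 14 primes tested shows any such pattern (for each of these groups the chance of that is below 10^-4), which rules them out. Hence G = S_3 x S_3 (6T9), of order 36. The Galois group S_3 x S_3 (6T9) has order 36, so the splitting field has degree 36 over Q.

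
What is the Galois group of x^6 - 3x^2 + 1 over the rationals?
The polynomial f is an irreducible sextic over Q, so G = Gal(f/Q) is one of the 16 transitive subgroups 6T1, ..., 6T16 of S_6. The discriminant of f is -419904, which is not a perfect square, so G is not contained in A_6. The transitive groups of degree 6 not contained in A_6 are: C_6 (6T1, order 6), S_3 (6T2, order 6), D_6 (6T3, order 12), C_3 x S_3 (6T5, order 18), A_4 x C_2 (6T6, order 24), S_4 (6T8, order 24), S_3 x S_3 (6T9, order 36), S_4 x C_2 (6T11, order 48), (S_3 x S_3) : C_2 (6T13, order 72), PGL(2,5) (6T14, order 120), S_6 (6T16, order 720). By Dedekind's theorem, for a prime p not dividing disc(f) the degrees of the irreducible factors of f mod p form the cycle type of an element of G. Factoring f modulo the 33 such primes p <= 149 (skipping 2, 3, which divide the discriminant), each new pattern first appears at: mod 5: f = (x^3 + 2x^2 + 2x + 3)(x^3 + 3x^2 + 2x + 2), pattern 3+3; mod 7: f = (x^6 + 4x^2 + 1), pattern 6; mod 17: f = (x + 8)(x + 9)(x^2 + 3)(x^2 + 10), pattern 2+2+1+1; mod 19: f = (x + 3)(x + 8)(x + 11)(x + 16)(x^2 + 16), pattern 2+1+1+1+1; mod 71: f = (x^2 + 16)(x^2 + 25)(x^2 + 30), pattern 2+2+2. No other pattern occurs in this range, so the set of observed cycle types is {3+3, 6, 2+2+1+1, 2+1+1+1+1, 2+2+2}. The candidates containing elements of all these cycle types are A_4 x C_2 (6T6) of order 24, S_4 x C_2 (6T11) of order 48, (S_3 x S_3) : C_2 (6T13) of order 72, S_6 (6T16) of order 720; the others are excluded. The observed types are precisely the cycle types that occur in A_4 x C_2 (6T6) (apart from the identity). Each of the other remaining candidates has further cycle types, and by the Chebotarev density theorem the matching factorization patterns would occur for a proportion of primes equal to their share of the group: S_4 x C_2 (6T11) additionally contains elements of type 4+2, 4+1+1 (12 of its 48 elements, about 25% of primes); (S_3 x S_3) : C_2 (6T13) additionally contains elements of type 4+2, 3+2+1, 3+1+1+1 (34 of its 72 elements, about 47% of primes); S_6 (6T16) additionally contains elements of type 5+1, 4+2, 4+1+1, 3+2+1, 3+1+1+1 (484 of its 720 elements, about 67% of primes). None of the 33 primes tested shows any such pattern (for each of these groups the chance of that is below 10^-4), which rules them out. Hence G = A_4 x C_2 (6T6), of order 24.

A_4 x C_2 (order 24)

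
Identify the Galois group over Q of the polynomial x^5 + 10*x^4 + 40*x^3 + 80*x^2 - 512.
The polynomial f is an irreducible quintic over Q, so G = Gal(f/Q) is a transitive subgroup of S_5: one of C_5 (5T1, order 5), D_5 (5T2, order 10), F_20 (5T3, order 20), A_5 (5T4, order 60) or S_5 (5T5, order 120). The discriminant of f is 67108864000000 = 8192000^2, a perfect square, so G is contained in A_5. The transitive groups of degree 5 contained in A_5 are: C_5 (5T1, order 5), D_5 (5T2, order 10), A_5 (5T4, order 60). By Dedekind's theorem, for a prime p not dividing disc(f) the degrees of the irreducible factors of f mod p form the cycle type of an element of G. Factoring f modulo the 23 such primes p <= 97 (skipping 2, 5, which divide the discriminant), each new pattern first appears at: mod 3: f = (x + 2)(x^2 + 1)(x^2 + 2x + 2), pattern 2+2+1; mod 7: f = (x^5 + 3x^4 + 5x^3 + 3x^2 + 6), pattern 5. No other pattern occurs in this range, so the set of observed cycle types is {2+2+1, 5}. The candidates containing elements of all these cycle types are D_5 (5T2) of order 10, A_5 (5T4) of order 60; the others are excluded. The observed types are precisely the cycle types that occur in D_5 (5T2) (apart from the identity). Each of the other remaining candidates has further cycle types, and by the Chebotarev density theorem the matching factorization patterns would occur for a proportion of primes equal to their share of the group: A_5 (5T4) additionally contains elements of type 3+1+1 (20 of its 60 elements, about 33% of primes). None of the 23 primes tested shows any such pattern (for each of these groups the chance of that is below 10^-4), which rules them out. Hence G = D_5 (5T2), of order 10.

D_5, the dihedral group of order 10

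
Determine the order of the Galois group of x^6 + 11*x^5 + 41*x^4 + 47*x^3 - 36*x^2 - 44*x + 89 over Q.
The degree of the splitting field over Q equals the order of the Galois group, so first determine the group. The polynomial f is an irreducible sextic over Q, so G = Gal(f/Q) is one of the 16 transitive subgroups 6T1, ..., 6T16 of S_6. The discriminant of f is 1064390625 = 32625^2, a perfect square, so G is contained in A_6. The transitive groups of degree 6 contained in A_6 are: A_4 (6T4, order 12), S_4 (6T7, order 24), (C_3 x C_3) : C_4 (6T10, order 36), PSL(2,5) (6T12, order 60), A_6 (6T15, order 360). By Dedekind's theorem, for a prime p not dividing disc(f) the degrees of the irreducible factors of f mod p form the cycle type of an element of G. Factoring f modulo the 19 such primes p <= 79 (skipping 3, 5, 29, which divide the discriminant), each new pattern first appears at: mod 2: f = (x^2 + x + 1)(x^4 + x + 1), pattern 4+2; mod 11: f = (x^3 + 5x^2 + 5x + 10)(x^3 + 6x^2 + 6x + 10), pattern 3+3; mod 19: f = (x + 9)(x + 13)(x^2 + 10x + 3)(x^2 + 17x + 12), pattern 2+2+1+1; mod 61: f = (x + 7)(x + 54)(x + 58)(x^3 + 14x^2 + 10x + 6), pattern 3+1+1+1. No other pattern occurs in this range, so the set of observed cycle types is {4+2, 3+3, 2+2+1+1, 3+1+1+1}. The candidates containing elements of all these cycle types are (C_3 x C_3) : C_4 (6T10) of order 36, A_6 (6T15) of order 360; the others are excluded. The observed types are precisely the cycle types that occur in (C_3 x C_3) : C_4 (6T10) (apart from the identity). Each of the other remaining candidates has further cycle types, and by the Chebotarev density theorem the matching factorization patterns would occur for a proportion of primes equal to their share of the group: A_6 (6T15) additionally contains elements of type 5+1 (144 of its 360 elements, about 40% of primes). None of the 19 primes tested shows any such pattern (for each of these groups the chance of that is below 10^-4), which rules them out. Hence G = (C_3 x C_3) : C_4 (6T10), of order 36. The Galois group (C_3 x C_3) : C_4 (6T10) has order 36, so the splitting field has degree 36 over Q.

36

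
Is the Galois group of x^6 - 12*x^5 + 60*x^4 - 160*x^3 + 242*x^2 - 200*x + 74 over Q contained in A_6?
The polynomial is irreducible of degree 6 over Q. Its discriminant is -2508800, which is not a perfect square. A Galois group lies in the alternating group exactly when the discriminant is a square in Q, so the Galois group (S_4 x C_2) is not contained in A_6.

No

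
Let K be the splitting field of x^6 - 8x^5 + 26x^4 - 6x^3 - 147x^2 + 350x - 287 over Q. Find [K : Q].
12

The degree of the splitting field over Q equals the order of the Galois group, so first determine the group. The polynomial f is an irreducible sextic over Q, so G = Gal(f/Q) is one of the 16 transitive subgroups 6T1, ..., 6T16 of S_6. The discriminant of f is 1728393484898304 = 41573952^2, a perfect square, so G is contained in A_6. The transitive groups of degree 6 contained in A_6 are: A_4 (6T4, order 12), S_4 (6T7, order 24), (C_3 x C_3) : C_4 (6T10, order 36), PSL(2,5) (6T12, order 60), A_6 (6T15, order 360). By Dedekind's theorem, for a prime p not dividing disc(f) the degrees of the irreducible factors of f mod p form the cycle type of an element of G. Factoring f modulo the 33 such primes p <= 151 (skipping 2, 3, 7, which divide the discriminant), each new pattern first appears at: mod 5: f = (x^3 + 3x^2 + x + 2)(x^3 + 4x^2 + 3x + 4), pattern 3+3; mod 13: f = (x + 8)(x + 10)(x^2 + x + 4)(x^2 + 12x + 8), pattern 2+2+1+1. No other pattern occurs in this range, so the set of observed cycle types is {3+3, 2+2+1+1}. The candidates containing elements of all these cycle types are A_4 (6T4) of order 12, S_4 (6T7) of order 24, (C_3 x C_3) : C_4 (6T10) of order 36, PSL(2,5) (6T12) of order 60, A_6 (6T15) of order 360; the others are excluded. The observed types are precisely the cycle types that occur in A_4 (6T4) (apart from the identity). Each of the other remaining candidates has further cycle types, and by the Chebotarev density theorem the matching factorization patterns would occur for a proportion of primes equal to their share of the group: S_4 (6T7) additionally contains elements of type 4+2 (6 of its 24 elements, about 25% of primes); (C_3 x C_3) : C_4 (6T10) additionally contains elements of type 4+2, 3+1+1+1 (22 of its 36 elements, about 61% of primes); PSL(2,5) (6T12) additionally contains elements of type 5+1 (24 of its 60 elements, about 40% of primes); A_6 (6T15) additionally contains elements of type 5+1, 4+2, 3+1+1+1 (274 of its 360 elements, about 76% of primes). None of the 33 primes tested shows any such pattern (for each of these groups the chance of that is below 10^-4), which rules them out. Hence G = A_4 (6T4), of order 12. The Galois group A_4 (6T4) has order 12, so the splitting field has degree 12 over Q.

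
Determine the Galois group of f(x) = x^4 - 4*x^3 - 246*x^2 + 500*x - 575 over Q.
The polynomial is an irreducible quartic over Q and its discriminant is -21767823360000, which is not a perfect square, so the Galois group is not contained in A_4. The resolvent cubic y^3 + 246*y^2 + 300*y + 325000 has exactly one rational root, so the Galois group is C_4 or D_4. The quartic remains irreducible over Q(sqrt(disc)), so the group is D_4.

D_4 (also written D4)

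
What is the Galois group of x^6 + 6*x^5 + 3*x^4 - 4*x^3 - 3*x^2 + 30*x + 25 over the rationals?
S_3 x S_3, the direct product S_3 x S_3 in its degree-6 action

The polynomial f is an irreducible sextic over Q, so G = Gal(f/Q) is one of the 16 transitive subgroups 6T1, ..., 6T16 of S_6. The discriminant of f is 32289945753600, which is not a perfect square, so G is not contained in A_6. The transitive groups of degree 6 not contained in A_6 are: C_6 (6T1, order 6), S_3 (6T2, order 6), D_6 (6T3, order 12), C_3 x S_3 (6T5, order 18), A_4 x C_2 (6T6, order 24), S_4 (6T8, order 24), S_3 x S_3 (6T9, order 36), S_4 x C_2 (6T11, order 48), (S_3 x S_3) : C_2 (6T13, order 72), PGL(2,5) (6T14, order 120), S_6 (6T16, order 720). By Dedekind's theorem, for a prime p not dividing disc(f) the degrees of the irreducible factors of f mod p form the cycle type of an element of G. Factoring f modulo the 14 such primes p <= 59 (skipping 2, 3, 5, which divide the discriminant), each new pattern first appears at: mod 7: f = (x^6 + 6x^5 + 3x^4 + 3x^3 + 4x^2 + 2x + 4), pattern 6; mod 19: f = (x + 2)(x + 5)(x + 15)(x^3 + 3x^2 + 12x + 16), pattern 3+1+1+1; mod 23: f = (x + 8)(x + 21)(x^2 + 5x + 20)(x^2 + 18x + 1), pattern 2+2+1+1; mod 31: f = (x^2 + 17x + 15)(x^2 + 24x + 25)(x^2 + 27x + 29), pattern 2+2+2; mod 43: f = (x^3 + 3x^2 + 18x + 36)(x^3 + 3x^2 + 19x + 21), pattern 3+3. No other pattern occurs in this range, so the set of observed cycle types is {6, 3+1+1+1, 2+2+1+1, 2+2+2, 3+3}. The candidates containing elements of all these cycle types are S_3 x S_3 (6T9) of order 36, (S_3 x S_3) : C_2 (6T13) of order 72, S_6 (6T16) of order 720; the others are excluded. The observed types are precisely the cycle types that occur in S_3 x S_3 (6T9) (apart from the identity). Each of the other remaining candidates has further cycle types, and by the Chebotarev density theorem the matching factorization patterns would occur for a proportion of primes equal to their share of the group: (S_3 x S_3) : C_2 (6T13) additionally contains elements of type 4+2, 3+2+1, 2+1+1+1+1 (36 of its 72 elements, about 50% of primes); S_6 (6T16) additionally contains elements of type 5+1, 4+2, 4+1+1, 3+2+1, 2+1+1+1+1 (459 of its 720 elements, about 64% of primes). None of the 14 primes tested shows any such pattern (for each of these groups the chance of that is below 10^-4), which rules them out. Hence G = S_3 x S_3 (6T9), of order 36.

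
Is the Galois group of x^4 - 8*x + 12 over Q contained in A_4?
Yes

The polynomial is irreducible of degree 4 over Q. Its discriminant is 331776 = 576^2, a perfect square. A Galois group lies in the alternating group exactly when the discriminant is a square in Q, so the Galois group (A_4) is contained in A_4.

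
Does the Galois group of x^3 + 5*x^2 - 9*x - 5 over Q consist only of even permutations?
Yes

The polynomial is irreducible of degree 3 over Q. Its discriminant is 10816 = 104^2, a perfect square. A Galois group lies in the alternating group exactly when the discriminant is a square in Q, so the Galois group (C_3) is contained in A_3.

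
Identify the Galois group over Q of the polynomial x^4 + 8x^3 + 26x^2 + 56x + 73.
The polynomial is an irreducible quartic over Q and its discriminant is 589824 = 768^2, a perfect square, so the Galois group is contained in A_4. The resolvent cubic y^3 - 26*y^2 + 156*y - 216 splits completely over Q, which gives the Klein four-group V_4.

V_4, the Klein four-group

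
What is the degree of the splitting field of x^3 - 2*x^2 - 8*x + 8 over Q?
3

The degree of the splitting field over Q equals the order of the Galois group, so first determine the group. The polynomial is an irreducible cubic over Q and its discriminant is 3136 = 56^2, a perfect square. For an irreducible cubic, a square discriminant forces the Galois group to be A_3, the cyclic group of order 3. The Galois group C_3 (3T1) has order 3, so the splitting field has degree 3 over Q.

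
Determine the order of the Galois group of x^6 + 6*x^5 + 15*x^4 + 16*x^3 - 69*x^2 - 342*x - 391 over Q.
The degree of the splitting field over Q equals the order of the Galois group, so first determine the group. The polynomial f is an irreducible sextic over Q, so G = Gal(f/Q) is one of the 16 transitive subgroups 6T1, ..., 6T16 of S_6. The discriminant of f is 5114284084297728, which is not a perfect square, so G is not contained in A_6. The transitive groups of degree 6 not contained in A_6 are: C_6 (6T1, order 6), S_3 (6T2, order 6), D_6 (6T3, order 12), C_3 x S_3 (6T5, order 18), A_4 x C_2 (6T6, order 24), S_4 (6T8, order 24), S_3 x S_3 (6T9, order 36), S_4 x C_2 (6T11, order 48), (S_3 x S_3) : C_2 (6T13, order 72), PGL(2,5) (6T14, order 120), S_6 (6T16, order 720). By Dedekind's theorem, for a prime p not dividing disc(f) the degrees of the irreducible factors of f mod p form the cycle type of an element of G. Factoring f modulo the 79 such primes p <= 431 (skipping 2, 3, 31, 59, which divide the discriminant), each new pattern first appears at: mod 5: f = (x^2 + x + 2)(x^2 + 2x + 4)(x^2 + 3x + 3), pattern 2+2+2; mod 7: f = (x^3 + 3x^2 + 6)(x^3 + 3x^2 + 6x + 6), pattern 3+3; mod 13: f = (x^6 + 6x^5 + 2x^4 + 3x^3 + 9x^2 + 9x + 12), pattern 6; mod 17: f = (x)(x + 3)(x^2 + 5)(x^2 + 3x + 1), pattern 2+2+1+1; mod 127: f = (x + 8)(x + 25)(x + 48)(x + 95)(x + 97)(x + 114), pattern 1+1+1+1+1+1. No other pattern occurs in this range, so the set of observed cycle types is {2+2+2, 3+3, 6, 2+2+1+1, 1+1+1+1+1+1}. The candidates containing elements of all these cycle types are D_6 (6T3) of order 12, A_4 x C_2 (6T6) of order 24, S_3 x S_3 (6T9) of order 36, S_4 x C_2 (6T11) of order 48, (S_3 x S_3) : C_2 (6T13) of order 72, PGL(2,5) (6T14) of order 120, S_6 (6T16) of order 720; the others are excluded. The observed types are precisely the cycle types that occur in D_6 (6T3). Each of the other remaining candidates has further cycle types, and by the Chebotarev density theorem the matching factorization patterns would occur for a proportion of primes equal to their share of the group: A_4 x C_2 (6T6) additionally contains elements of type 2+1+1+1+1 (3 of its 24 elements, about 12% of primes); S_3 x S_3 (6T9) additionally contains elements of type 3+1+1+1 (4 of its 36 elements, about 11% of primes); S_4 x C_2 (6T11) additionally contains elements of type 4+2, 4+1+1, 2+1+1+1+1 (15 of its 48 elements, about 31% of primes); (S_3 x S_3) : C_2 (6T13) additionally contains elements of type 4+2, 3+2+1, 3+1+1+1, 2+1+1+1+1 (40 of its 72 elements, about 56% of primes); PGL(2,5) (6T14) additionally contains elements of type 5+1, 4+1+1 (54 of its 120 elements, about 45% of primes); S_6 (6T16) additionally contains elements of type 5+1, 4+2, 4+1+1, 3+2+1, 3+1+1+1, 2+1+1+1+1 (499 of its 720 elements, about 69% of primes). None of the 79 primes tested shows any such pattern (for each of these groups the chance of that is below 10^-4), which rules them out. Hence G = D_6 (6T3), of order 12. The Galois group D_6 (6T3) has order 12, so the splitting field has degree 12 over Q.

12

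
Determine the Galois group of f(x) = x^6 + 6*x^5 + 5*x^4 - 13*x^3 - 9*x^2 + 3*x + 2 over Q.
PSL(2,5)

The polynomial f is an irreducible sextic over Q, so G = Gal(f/Q) is one of the 16 transitive subgroups 6T1, ..., 6T16 of S_6. The discriminant of f is 30991489 = 5567^2, a perfect square, so G is contained in A_6. The transitive groups of degree 6 contained in A_6 are: A_4 (6T4, order 12), S_4 (6T7, order 24), (C_3 x C_3) : C_4 (6T10, order 36), PSL(2,5) (6T12, order 60), A_6 (6T15, order 360). By Dedekind's theorem, for a prime p not dividing disc(f) the degrees of the irreducible factors of f mod p form the cycle type of an element of G. Factoring f modulo the 21 such primes p <= 79 (skipping 19, which divides the discriminant), each new pattern first appears at: mod 2: f = (x)(x^5 + x^3 + x^2 + x + 1), pattern 5+1; mod 7: f = (x^3 + x^2 + 3x + 1)(x^3 + 5x^2 + 4x + 2), pattern 3+3; mod 61: f = (x + 3)(x + 25)(x^2 + 48x + 25)(x^2 + 52x + 38), pattern 2+2+1+1. No other pattern occurs in this range, so the set of observed cycle types is {5+1, 3+3, 2+2+1+1}. The candidates containing elements of all these cycle types are PSL(2,5) (6T12) of order 60, A_6 (6T15) of order 360; the others are excluded. The observed types are precisely the cycle types that occur in PSL(2,5) (6T12) (apart from the identity). Each of the other remaining candidates has further cycle types, and by the Chebotarev density theorem the matching factorization patterns would occur for a proportion of primes equal to their share of the group: A_6 (6T15) additionally contains elements of type 4+2, 3+1+1+1 (130 of its 360 elements, about 36% of primes). None of the 21 primes tested shows any such pattern (for each of these groups the chance of that is below 10^-4), which rules them out. Hence G = PSL(2,5) (6T12), of order 60.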